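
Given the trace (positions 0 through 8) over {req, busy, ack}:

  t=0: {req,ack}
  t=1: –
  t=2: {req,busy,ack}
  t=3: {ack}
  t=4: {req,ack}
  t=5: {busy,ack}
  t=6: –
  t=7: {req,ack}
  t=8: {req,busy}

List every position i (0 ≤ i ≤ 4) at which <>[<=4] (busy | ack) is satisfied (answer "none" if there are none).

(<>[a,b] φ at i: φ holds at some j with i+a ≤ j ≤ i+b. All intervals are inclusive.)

Evaluate at each i in [0,4]:
  i=0: ✓ (witness j=0)
  i=1: ✓ (witness j=2)
  i=2: ✓ (witness j=2)
  i=3: ✓ (witness j=3)
  i=4: ✓ (witness j=4)

0, 1, 2, 3, 4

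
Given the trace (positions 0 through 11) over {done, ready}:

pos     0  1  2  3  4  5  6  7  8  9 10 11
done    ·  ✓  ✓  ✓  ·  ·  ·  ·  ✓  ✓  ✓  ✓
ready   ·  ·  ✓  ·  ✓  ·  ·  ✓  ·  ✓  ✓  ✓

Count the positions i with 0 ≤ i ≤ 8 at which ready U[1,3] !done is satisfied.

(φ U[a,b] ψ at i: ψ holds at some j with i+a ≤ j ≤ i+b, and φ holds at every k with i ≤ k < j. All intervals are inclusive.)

Evaluate at each i in [0,8]:
  i=0: ✗ (no rhs in [1,3])
  i=1: ✗ (lhs fails at k=1 before rhs at j=4)
  i=2: ✗ (lhs fails at k=3 before rhs at j=4)
  i=3: ✗ (lhs fails at k=3 before rhs at j=4)
  i=4: ✓ (rhs at j=5; lhs holds on [4,4])
  i=5: ✗ (lhs fails at k=5 before rhs at j=6)
  i=6: ✗ (lhs fails at k=6 before rhs at j=7)
  i=7: ✗ (no rhs in [8,10])
  i=8: ✗ (no rhs in [9,11])
Positions where it holds: {4} → 1.

1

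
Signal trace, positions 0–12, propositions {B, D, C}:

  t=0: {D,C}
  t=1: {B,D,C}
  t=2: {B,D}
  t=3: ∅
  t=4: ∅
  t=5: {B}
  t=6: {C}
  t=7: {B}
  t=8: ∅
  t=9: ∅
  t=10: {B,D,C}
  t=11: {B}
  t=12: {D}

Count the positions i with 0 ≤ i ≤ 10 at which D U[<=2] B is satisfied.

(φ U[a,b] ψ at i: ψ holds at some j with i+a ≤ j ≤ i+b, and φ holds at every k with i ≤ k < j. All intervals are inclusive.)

Evaluate at each i in [0,10]:
  i=0: ✓ (rhs at j=1; lhs holds on [0,0])
  i=1: ✓ (rhs at j=1)
  i=2: ✓ (rhs at j=2)
  i=3: ✗ (lhs fails at k=3 before rhs at j=5)
  i=4: ✗ (lhs fails at k=4 before rhs at j=5)
  i=5: ✓ (rhs at j=5)
  i=6: ✗ (lhs fails at k=6 before rhs at j=7)
  i=7: ✓ (rhs at j=7)
  i=8: ✗ (lhs fails at k=8 before rhs at j=10)
  i=9: ✗ (lhs fails at k=9 before rhs at j=10)
  i=10: ✓ (rhs at j=10)
Positions where it holds: {0, 1, 2, 5, 7, 10} → 6.

6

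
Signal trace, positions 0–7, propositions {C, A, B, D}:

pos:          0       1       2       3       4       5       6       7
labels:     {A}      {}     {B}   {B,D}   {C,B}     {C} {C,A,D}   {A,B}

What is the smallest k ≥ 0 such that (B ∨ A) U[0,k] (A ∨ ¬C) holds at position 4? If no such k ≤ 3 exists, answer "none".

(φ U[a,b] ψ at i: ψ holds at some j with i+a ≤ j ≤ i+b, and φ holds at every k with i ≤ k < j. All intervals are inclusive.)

none

Need earliest j ≥ 4 with (A ∨ ¬C), and (B ∨ A) at every k in [4,j-1].
  j=4: rhs fails.
  j=5: rhs fails.
  j=6: rhs holds but lhs fails at k=5.
  j=7: rhs holds but lhs fails at k=5.
No witness within the range → none.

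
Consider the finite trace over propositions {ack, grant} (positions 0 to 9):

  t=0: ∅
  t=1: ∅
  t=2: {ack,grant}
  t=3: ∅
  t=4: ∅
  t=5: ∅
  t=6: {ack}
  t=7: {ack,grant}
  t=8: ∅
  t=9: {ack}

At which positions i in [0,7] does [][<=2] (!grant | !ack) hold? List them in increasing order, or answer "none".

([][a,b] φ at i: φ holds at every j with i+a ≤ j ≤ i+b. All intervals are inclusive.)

3, 4

Evaluate at each i in [0,7]:
  i=0: ✗ (fails at j=2)
  i=1: ✗ (fails at j=2)
  i=2: ✗ (fails at j=2)
  i=3: ✓ (all of [3,5])
  i=4: ✓ (all of [4,6])
  i=5: ✗ (fails at j=7)
  i=6: ✗ (fails at j=7)
  i=7: ✗ (fails at j=7)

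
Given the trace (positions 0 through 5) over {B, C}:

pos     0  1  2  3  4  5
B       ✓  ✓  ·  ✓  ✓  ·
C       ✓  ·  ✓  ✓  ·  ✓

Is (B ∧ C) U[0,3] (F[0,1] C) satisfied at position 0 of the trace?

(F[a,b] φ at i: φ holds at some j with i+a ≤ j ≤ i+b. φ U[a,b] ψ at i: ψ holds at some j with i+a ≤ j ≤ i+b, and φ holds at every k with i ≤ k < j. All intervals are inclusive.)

Yes

Need some j in [0,3] with F[0,1] C, and (B ∧ C) at every k in [0,j-1].
  j=0: F[0,1] C holds; no prefix to check → satisfied.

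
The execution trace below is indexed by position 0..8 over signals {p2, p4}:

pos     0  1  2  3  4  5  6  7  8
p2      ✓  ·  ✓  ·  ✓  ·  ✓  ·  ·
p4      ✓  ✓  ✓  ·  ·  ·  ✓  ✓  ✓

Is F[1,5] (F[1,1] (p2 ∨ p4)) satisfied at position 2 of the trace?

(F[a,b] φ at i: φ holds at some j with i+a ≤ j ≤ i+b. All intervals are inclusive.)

Holds

Check F[1,1] (p2 ∨ p4) at each j in [3,7]:
  j=3: holds (witness at 4)
  j=4: fails (none in [5,5])
  j=5: holds (witness at 6)
  j=6: holds (witness at 7)
  j=7: holds (witness at 8)
Found at j=3 → formula holds.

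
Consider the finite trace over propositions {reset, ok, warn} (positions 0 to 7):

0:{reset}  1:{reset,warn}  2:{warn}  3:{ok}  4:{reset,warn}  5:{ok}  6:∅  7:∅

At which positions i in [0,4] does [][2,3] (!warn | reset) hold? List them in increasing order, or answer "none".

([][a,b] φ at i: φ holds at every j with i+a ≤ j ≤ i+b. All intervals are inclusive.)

1, 2, 3, 4

Evaluate at each i in [0,4]:
  i=0: ✗ (fails at j=2)
  i=1: ✓ (all of [3,4])
  i=2: ✓ (all of [4,5])
  i=3: ✓ (all of [5,6])
  i=4: ✓ (all of [6,7])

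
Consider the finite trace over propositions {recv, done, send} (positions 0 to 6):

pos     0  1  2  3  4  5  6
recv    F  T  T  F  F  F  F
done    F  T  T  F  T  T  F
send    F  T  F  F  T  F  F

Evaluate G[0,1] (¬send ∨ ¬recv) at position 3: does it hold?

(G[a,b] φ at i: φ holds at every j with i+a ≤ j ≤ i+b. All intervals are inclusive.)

Check (¬send ∨ ¬recv) at every j in [3,4]:
  j=3: true
  j=4: true
All positions satisfy it → formula holds.

Yes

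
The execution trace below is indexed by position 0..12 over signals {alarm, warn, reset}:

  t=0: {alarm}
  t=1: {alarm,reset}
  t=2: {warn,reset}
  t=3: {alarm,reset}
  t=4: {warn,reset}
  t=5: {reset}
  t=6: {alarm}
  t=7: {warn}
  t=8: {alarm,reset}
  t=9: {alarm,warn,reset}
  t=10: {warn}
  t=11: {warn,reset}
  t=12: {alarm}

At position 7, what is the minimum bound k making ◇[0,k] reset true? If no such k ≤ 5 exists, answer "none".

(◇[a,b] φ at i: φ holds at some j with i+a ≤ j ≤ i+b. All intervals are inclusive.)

1

Scan j = 7,8,… for reset:
  j=7: fails
  j=8: holds
First hit at j=8, so smallest k = 8-7 = 1.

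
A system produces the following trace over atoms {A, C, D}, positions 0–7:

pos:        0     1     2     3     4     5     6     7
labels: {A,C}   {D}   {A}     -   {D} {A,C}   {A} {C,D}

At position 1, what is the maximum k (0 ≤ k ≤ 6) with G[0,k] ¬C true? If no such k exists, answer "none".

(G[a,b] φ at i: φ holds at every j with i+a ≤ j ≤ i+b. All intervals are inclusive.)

3

¬C must hold from j=1 onward; find where it first fails.
  j=1: holds
  j=2: holds
  j=3: holds
  j=4: holds
  j=5: fails
Holds on [1,4], so largest k = 3.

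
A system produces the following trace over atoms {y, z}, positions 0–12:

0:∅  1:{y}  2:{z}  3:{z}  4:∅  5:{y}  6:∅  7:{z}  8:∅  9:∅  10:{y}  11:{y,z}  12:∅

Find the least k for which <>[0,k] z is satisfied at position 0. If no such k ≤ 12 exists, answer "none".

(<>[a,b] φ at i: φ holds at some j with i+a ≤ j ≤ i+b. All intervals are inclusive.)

Scan j = 0,1,… for z:
  j=0: fails
  j=1: fails
  j=2: holds
First hit at j=2, so smallest k = 2-0 = 2.

2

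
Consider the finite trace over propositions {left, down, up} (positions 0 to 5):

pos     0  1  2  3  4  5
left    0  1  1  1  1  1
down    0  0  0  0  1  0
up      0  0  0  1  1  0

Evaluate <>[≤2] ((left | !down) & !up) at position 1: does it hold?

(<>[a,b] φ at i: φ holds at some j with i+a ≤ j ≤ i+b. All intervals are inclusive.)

Check ((left | !down) & !up) at each j in [1,3]:
  j=1: true
  j=2: true
  j=3: false
Found at j=1 → formula holds.

True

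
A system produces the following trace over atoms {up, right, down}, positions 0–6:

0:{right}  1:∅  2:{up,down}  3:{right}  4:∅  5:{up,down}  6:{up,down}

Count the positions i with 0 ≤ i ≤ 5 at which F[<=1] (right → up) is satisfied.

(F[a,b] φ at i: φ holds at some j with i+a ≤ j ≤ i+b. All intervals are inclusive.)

Evaluate at each i in [0,5]:
  i=0: ✓ (witness j=1)
  i=1: ✓ (witness j=1)
  i=2: ✓ (witness j=2)
  i=3: ✓ (witness j=4)
  i=4: ✓ (witness j=4)
  i=5: ✓ (witness j=5)
Positions where it holds: {0, 1, 2, 3, 4, 5} → 6.

6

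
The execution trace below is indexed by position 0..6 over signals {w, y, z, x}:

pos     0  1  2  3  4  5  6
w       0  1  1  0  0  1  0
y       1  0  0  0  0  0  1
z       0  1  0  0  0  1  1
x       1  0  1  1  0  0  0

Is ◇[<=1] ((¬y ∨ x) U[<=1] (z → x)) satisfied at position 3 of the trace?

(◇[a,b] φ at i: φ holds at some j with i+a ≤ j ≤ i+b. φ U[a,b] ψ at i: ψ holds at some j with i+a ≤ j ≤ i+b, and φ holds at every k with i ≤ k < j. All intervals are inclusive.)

Check ((¬y ∨ x) U[<=1] (z → x)) at each j in [3,4]:
  j=3: holds
  j=4: holds
Found at j=3 → formula holds.

Yes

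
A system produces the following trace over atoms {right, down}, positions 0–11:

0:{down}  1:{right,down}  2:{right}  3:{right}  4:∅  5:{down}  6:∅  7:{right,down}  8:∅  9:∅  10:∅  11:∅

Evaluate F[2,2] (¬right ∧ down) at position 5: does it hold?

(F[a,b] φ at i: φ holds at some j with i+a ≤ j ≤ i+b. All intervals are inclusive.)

Does not hold

Check (¬right ∧ down) at each j in [7,7]:
  j=7: false
No position in the window satisfies it → formula fails.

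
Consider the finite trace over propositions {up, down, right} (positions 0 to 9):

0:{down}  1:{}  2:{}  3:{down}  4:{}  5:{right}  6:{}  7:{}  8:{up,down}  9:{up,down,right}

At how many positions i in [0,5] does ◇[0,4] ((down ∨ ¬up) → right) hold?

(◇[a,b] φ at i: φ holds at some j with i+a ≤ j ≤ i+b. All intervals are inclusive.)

Evaluate at each i in [0,5]:
  i=0: ✗ (none in [0,4])
  i=1: ✓ (witness j=5)
  i=2: ✓ (witness j=5)
  i=3: ✓ (witness j=5)
  i=4: ✓ (witness j=5)
  i=5: ✓ (witness j=5)
Positions where it holds: {1, 2, 3, 4, 5} → 5.

5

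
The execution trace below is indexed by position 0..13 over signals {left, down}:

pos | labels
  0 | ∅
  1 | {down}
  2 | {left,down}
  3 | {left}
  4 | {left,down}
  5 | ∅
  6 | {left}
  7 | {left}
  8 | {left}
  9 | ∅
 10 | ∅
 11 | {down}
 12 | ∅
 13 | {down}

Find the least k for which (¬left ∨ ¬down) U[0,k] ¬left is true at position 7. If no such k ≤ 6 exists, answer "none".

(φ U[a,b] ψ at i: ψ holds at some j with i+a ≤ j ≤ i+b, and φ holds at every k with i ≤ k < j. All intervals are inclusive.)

Need earliest j ≥ 7 with ¬left, and (¬left ∨ ¬down) at every k in [7,j-1].
  j=7: rhs fails.
  j=8: rhs fails.
  j=9: rhs holds; lhs holds on [7,8]. k = 2.

2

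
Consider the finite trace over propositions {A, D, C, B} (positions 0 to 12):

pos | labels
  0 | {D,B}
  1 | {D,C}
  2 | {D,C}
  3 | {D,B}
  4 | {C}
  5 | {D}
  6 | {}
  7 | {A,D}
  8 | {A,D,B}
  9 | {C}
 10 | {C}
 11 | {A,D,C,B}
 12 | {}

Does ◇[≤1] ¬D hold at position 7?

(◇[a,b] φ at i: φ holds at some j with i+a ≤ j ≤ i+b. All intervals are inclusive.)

False

Check ¬D at each j in [7,8]:
  j=7: false
  j=8: false
No position in the window satisfies it → formula fails.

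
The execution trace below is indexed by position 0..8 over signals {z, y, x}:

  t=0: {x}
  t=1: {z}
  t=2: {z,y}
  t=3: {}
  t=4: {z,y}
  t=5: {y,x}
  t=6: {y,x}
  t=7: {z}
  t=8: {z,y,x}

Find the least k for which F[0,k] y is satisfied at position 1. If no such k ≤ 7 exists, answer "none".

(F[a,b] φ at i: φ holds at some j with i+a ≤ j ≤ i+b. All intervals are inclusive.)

Scan j = 1,2,… for y:
  j=1: fails
  j=2: holds
First hit at j=2, so smallest k = 2-1 = 1.

1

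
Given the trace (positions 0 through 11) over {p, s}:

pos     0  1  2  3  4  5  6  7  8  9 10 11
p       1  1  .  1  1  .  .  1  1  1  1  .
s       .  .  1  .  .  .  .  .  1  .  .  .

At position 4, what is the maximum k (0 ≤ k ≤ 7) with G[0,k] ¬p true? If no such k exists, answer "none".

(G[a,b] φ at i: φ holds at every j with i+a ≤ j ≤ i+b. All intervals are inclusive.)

none

¬p must hold from j=4 onward; find where it first fails.
  j=4: fails → no k works.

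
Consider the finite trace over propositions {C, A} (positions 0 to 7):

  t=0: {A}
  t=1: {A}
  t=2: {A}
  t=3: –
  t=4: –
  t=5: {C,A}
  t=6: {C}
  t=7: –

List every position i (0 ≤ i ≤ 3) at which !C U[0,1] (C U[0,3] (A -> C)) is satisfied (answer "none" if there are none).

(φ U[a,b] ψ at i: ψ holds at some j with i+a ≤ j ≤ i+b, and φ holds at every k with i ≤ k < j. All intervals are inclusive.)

Evaluate at each i in [0,3]:
  i=0: ✗ (no rhs in [0,1])
  i=1: ✗ (no rhs in [1,2])
  i=2: ✓ (rhs at j=3; lhs holds on [2,2])
  i=3: ✓ (rhs at j=3)

2, 3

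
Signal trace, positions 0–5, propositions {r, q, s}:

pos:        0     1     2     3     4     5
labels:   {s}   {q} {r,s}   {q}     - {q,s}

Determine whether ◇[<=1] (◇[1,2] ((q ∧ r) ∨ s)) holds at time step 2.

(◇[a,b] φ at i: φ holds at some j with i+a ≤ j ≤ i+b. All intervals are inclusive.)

Holds

Check ◇[1,2] ((q ∧ r) ∨ s) at each j in [2,3]:
  j=2: fails (none in [3,4])
  j=3: holds (witness at 5)
Found at j=3 → formula holds.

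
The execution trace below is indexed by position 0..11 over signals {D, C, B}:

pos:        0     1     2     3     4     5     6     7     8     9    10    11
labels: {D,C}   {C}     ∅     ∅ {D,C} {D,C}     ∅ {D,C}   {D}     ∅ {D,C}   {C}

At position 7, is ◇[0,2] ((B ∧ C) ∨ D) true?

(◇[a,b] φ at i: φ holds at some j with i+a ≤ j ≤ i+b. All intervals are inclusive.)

True

Check ((B ∧ C) ∨ D) at each j in [7,9]:
  j=7: true
  j=8: true
  j=9: false
Found at j=7 → formula holds.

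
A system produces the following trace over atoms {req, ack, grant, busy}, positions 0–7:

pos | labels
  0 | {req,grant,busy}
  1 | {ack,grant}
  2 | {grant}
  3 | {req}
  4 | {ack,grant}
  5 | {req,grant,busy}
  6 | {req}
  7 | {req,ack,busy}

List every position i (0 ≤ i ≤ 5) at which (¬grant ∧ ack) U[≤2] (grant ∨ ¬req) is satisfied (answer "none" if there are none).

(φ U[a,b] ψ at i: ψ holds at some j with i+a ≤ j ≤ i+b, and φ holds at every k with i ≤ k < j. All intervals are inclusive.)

Evaluate at each i in [0,5]:
  i=0: ✓ (rhs at j=0)
  i=1: ✓ (rhs at j=1)
  i=2: ✓ (rhs at j=2)
  i=3: ✗ (lhs fails at k=3 before rhs at j=4)
  i=4: ✓ (rhs at j=4)
  i=5: ✓ (rhs at j=5)

0, 1, 2, 4, 5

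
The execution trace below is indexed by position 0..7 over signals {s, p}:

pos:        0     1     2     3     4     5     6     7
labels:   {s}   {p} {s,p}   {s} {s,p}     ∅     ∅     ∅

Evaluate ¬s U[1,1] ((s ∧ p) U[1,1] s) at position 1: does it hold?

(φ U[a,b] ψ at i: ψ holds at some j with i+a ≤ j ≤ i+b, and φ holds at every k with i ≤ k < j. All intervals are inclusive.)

True

Need some j in [2,2] with ((s ∧ p) U[1,1] s), and ¬s at every k in [1,j-1].
  j=2: ((s ∧ p) U[1,1] s) holds; ¬s holds at every k in [1,1] → satisfied.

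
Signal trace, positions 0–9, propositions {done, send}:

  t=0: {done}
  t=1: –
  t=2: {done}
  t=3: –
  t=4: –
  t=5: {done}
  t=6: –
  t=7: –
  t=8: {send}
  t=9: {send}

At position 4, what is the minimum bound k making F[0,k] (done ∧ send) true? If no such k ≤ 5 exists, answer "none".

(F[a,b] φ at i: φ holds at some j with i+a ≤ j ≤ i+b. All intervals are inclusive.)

Scan j = 4,5,… for (done ∧ send):
  j=4: fails
  j=5: fails
  j=6: fails
  j=7: fails
  j=8: fails
  j=9: fails
No j in [4,9] satisfies it → none.

none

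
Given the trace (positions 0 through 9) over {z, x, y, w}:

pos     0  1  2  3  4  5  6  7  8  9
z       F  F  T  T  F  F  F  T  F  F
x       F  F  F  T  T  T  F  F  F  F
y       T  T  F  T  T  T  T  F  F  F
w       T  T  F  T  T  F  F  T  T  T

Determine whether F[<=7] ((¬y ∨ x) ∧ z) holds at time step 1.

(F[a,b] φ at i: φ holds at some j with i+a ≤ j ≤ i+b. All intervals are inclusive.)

Check ((¬y ∨ x) ∧ z) at each j in [1,8]:
  j=1: false
  j=2: true
  j=3: true
  j=4: false
  j=5: false
  j=6: false
  j=7: true
  j=8: false
Found at j=2 → formula holds.

Holds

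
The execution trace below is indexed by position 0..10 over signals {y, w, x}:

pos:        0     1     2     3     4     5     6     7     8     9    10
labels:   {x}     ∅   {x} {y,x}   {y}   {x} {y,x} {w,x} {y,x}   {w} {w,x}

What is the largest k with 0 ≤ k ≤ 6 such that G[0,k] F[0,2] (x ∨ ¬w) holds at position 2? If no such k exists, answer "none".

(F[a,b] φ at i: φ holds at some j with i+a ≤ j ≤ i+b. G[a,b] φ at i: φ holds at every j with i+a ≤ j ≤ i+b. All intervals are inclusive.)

F[0,2] (x ∨ ¬w) must hold from j=2 onward; find where it first fails.
  j=2: holds
  j=3: holds
  j=4: holds
  j=5: holds
  j=6: holds
  j=7: holds
  j=8: holds
Holds through j=8; largest k = 6.

6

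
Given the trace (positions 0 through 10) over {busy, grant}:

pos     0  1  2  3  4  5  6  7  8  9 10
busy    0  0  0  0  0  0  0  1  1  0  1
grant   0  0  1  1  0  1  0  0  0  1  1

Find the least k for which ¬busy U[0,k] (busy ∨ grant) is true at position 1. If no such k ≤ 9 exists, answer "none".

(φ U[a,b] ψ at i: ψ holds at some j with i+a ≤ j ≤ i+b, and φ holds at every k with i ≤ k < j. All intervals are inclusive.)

Need earliest j ≥ 1 with (busy ∨ grant), and ¬busy at every k in [1,j-1].
  j=1: rhs fails.
  j=2: rhs holds; lhs holds on [1,1]. k = 1.

1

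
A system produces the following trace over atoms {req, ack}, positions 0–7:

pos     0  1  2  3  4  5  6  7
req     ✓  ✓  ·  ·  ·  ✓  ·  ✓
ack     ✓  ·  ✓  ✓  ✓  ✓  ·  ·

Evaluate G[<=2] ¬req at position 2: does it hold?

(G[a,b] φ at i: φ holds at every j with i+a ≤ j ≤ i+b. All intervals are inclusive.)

Check ¬req at every j in [2,4]:
  j=2: true
  j=3: true
  j=4: true
All positions satisfy it → formula holds.

Yes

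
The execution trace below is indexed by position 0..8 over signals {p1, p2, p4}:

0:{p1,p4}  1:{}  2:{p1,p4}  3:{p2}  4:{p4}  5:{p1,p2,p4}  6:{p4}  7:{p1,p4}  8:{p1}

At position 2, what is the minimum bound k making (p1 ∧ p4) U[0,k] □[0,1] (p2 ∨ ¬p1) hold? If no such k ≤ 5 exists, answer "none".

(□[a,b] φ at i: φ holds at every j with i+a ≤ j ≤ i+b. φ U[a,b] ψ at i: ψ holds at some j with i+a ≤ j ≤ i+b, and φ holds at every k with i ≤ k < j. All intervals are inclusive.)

Need earliest j ≥ 2 with □[0,1] (p2 ∨ ¬p1), and (p1 ∧ p4) at every k in [2,j-1].
  j=2: rhs fails.
  j=3: rhs holds; lhs holds on [2,2]. k = 1.

1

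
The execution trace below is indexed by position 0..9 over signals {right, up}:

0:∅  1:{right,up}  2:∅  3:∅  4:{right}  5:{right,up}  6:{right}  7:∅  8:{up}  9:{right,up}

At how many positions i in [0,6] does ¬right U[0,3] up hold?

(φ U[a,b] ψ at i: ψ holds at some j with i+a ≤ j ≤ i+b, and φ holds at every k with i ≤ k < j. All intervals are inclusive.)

3

Evaluate at each i in [0,6]:
  i=0: ✓ (rhs at j=1; lhs holds on [0,0])
  i=1: ✓ (rhs at j=1)
  i=2: ✗ (lhs fails at k=4 before rhs at j=5)
  i=3: ✗ (lhs fails at k=4 before rhs at j=5)
  i=4: ✗ (lhs fails at k=4 before rhs at j=5)
  i=5: ✓ (rhs at j=5)
  i=6: ✗ (lhs fails at k=6 before rhs at j=8)
Positions where it holds: {0, 1, 5} → 3.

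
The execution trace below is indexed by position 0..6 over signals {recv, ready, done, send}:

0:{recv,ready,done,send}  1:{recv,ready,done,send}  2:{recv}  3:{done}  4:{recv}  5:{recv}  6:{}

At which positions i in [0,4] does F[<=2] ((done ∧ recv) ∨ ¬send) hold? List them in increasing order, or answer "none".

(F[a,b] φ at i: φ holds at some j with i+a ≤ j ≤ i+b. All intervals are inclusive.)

0, 1, 2, 3, 4

Evaluate at each i in [0,4]:
  i=0: ✓ (witness j=0)
  i=1: ✓ (witness j=1)
  i=2: ✓ (witness j=2)
  i=3: ✓ (witness j=3)
  i=4: ✓ (witness j=4)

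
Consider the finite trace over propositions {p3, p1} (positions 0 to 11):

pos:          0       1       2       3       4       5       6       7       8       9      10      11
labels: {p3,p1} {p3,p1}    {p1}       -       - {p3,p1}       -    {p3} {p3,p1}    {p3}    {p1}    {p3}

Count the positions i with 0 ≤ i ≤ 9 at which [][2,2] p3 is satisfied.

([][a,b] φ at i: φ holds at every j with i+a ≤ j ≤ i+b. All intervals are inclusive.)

5

Evaluate at each i in [0,9]:
  i=0: ✗ (fails at j=2)
  i=1: ✗ (fails at j=3)
  i=2: ✗ (fails at j=4)
  i=3: ✓ (all of [5,5])
  i=4: ✗ (fails at j=6)
  i=5: ✓ (all of [7,7])
  i=6: ✓ (all of [8,8])
  i=7: ✓ (all of [9,9])
  i=8: ✗ (fails at j=10)
  i=9: ✓ (all of [11,11])
Positions where it holds: {3, 5, 6, 7, 9} → 5.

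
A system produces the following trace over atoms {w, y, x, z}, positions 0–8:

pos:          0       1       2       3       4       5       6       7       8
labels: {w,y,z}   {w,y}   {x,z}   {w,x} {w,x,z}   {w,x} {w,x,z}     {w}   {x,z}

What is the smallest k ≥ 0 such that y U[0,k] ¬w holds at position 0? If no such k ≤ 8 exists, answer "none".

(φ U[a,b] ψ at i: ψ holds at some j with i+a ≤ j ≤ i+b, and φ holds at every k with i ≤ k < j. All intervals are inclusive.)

2

Need earliest j ≥ 0 with ¬w, and y at every k in [0,j-1].
  j=0: rhs fails.
  j=1: rhs fails.
  j=2: rhs holds; lhs holds on [0,1]. k = 2.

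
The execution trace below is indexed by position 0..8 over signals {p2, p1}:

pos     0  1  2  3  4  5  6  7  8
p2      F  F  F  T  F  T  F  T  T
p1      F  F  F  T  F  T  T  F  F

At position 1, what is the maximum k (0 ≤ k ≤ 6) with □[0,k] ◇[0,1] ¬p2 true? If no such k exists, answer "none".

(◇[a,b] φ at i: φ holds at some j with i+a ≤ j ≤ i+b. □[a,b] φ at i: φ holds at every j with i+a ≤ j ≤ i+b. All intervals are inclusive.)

◇[0,1] ¬p2 must hold from j=1 onward; find where it first fails.
  j=1: holds
  j=2: holds
  j=3: holds
  j=4: holds
  j=5: holds
  j=6: holds
  j=7: fails
Holds on [1,6], so largest k = 5.

5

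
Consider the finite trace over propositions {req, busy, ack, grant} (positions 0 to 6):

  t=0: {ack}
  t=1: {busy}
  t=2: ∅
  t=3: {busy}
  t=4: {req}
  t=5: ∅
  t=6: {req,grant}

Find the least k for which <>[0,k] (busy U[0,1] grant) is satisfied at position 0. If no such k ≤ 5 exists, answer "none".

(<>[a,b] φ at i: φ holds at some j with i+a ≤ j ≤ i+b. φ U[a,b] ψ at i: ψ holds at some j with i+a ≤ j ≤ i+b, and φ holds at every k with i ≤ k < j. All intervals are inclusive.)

Scan j = 0,1,… for (busy U[0,1] grant):
  j=0: fails
  j=1: fails
  j=2: fails
  j=3: fails
  j=4: fails
  j=5: fails
No j in [0,5] satisfies it → none.

none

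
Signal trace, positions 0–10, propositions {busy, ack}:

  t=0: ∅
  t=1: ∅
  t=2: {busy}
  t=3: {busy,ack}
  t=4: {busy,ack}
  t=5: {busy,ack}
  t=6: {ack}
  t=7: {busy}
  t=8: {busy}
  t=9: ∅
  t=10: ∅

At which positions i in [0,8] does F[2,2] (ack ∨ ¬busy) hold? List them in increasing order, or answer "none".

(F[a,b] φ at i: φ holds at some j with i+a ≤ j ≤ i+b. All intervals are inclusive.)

Evaluate at each i in [0,8]:
  i=0: ✗ (none in [2,2])
  i=1: ✓ (witness j=3)
  i=2: ✓ (witness j=4)
  i=3: ✓ (witness j=5)
  i=4: ✓ (witness j=6)
  i=5: ✗ (none in [7,7])
  i=6: ✗ (none in [8,8])
  i=7: ✓ (witness j=9)
  i=8: ✓ (witness j=10)

1, 2, 3, 4, 7, 8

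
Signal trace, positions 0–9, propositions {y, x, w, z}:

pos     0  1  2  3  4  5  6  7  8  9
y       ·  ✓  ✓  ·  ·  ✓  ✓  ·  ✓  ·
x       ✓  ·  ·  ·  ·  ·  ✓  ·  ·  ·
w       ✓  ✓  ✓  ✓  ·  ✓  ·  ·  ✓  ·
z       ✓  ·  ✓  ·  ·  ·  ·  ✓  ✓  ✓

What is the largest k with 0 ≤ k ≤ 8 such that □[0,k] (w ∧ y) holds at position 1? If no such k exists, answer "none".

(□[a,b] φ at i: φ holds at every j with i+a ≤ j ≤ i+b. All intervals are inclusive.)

(w ∧ y) must hold from j=1 onward; find where it first fails.
  j=1: holds
  j=2: holds
  j=3: fails
Holds on [1,2], so largest k = 1.

1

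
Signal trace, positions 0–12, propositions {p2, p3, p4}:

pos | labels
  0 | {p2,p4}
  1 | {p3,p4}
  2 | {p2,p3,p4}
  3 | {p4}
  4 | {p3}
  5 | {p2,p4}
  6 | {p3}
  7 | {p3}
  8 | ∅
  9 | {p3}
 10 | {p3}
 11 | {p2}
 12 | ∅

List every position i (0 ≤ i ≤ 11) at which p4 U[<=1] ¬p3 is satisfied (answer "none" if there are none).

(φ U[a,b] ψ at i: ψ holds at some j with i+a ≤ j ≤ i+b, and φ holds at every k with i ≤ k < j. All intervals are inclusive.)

Evaluate at each i in [0,11]:
  i=0: ✓ (rhs at j=0)
  i=1: ✗ (no rhs in [1,2])
  i=2: ✓ (rhs at j=3; lhs holds on [2,2])
  i=3: ✓ (rhs at j=3)
  i=4: ✗ (lhs fails at k=4 before rhs at j=5)
  i=5: ✓ (rhs at j=5)
  i=6: ✗ (no rhs in [6,7])
  i=7: ✗ (lhs fails at k=7 before rhs at j=8)
  i=8: ✓ (rhs at j=8)
  i=9: ✗ (no rhs in [9,10])
  i=10: ✗ (lhs fails at k=10 before rhs at j=11)
  i=11: ✓ (rhs at j=11)

0, 2, 3, 5, 8, 11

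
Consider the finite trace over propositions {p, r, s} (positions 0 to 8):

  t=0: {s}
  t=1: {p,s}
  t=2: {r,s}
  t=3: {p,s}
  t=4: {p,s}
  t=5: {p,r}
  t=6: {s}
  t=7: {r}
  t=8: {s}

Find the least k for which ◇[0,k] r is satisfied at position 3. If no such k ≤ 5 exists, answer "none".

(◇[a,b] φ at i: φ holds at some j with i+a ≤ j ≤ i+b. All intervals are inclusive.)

Scan j = 3,4,… for r:
  j=3: fails
  j=4: fails
  j=5: holds
First hit at j=5, so smallest k = 5-3 = 2.

2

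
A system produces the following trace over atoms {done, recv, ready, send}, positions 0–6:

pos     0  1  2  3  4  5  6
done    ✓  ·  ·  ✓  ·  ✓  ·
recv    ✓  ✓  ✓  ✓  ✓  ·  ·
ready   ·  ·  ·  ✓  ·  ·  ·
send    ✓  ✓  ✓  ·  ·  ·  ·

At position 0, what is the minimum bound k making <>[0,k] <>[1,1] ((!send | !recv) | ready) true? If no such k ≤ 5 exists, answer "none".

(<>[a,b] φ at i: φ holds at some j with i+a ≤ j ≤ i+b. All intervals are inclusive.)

2

Scan j = 0,1,… for <>[1,1] ((!send | !recv) | ready):
  j=0: fails
  j=1: fails
  j=2: holds
First hit at j=2, so smallest k = 2-0 = 2.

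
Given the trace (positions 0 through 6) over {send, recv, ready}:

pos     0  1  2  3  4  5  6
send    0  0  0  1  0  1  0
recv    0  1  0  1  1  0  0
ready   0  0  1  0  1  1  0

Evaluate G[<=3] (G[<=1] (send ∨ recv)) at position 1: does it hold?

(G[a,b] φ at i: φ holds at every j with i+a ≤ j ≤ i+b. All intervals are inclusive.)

Does not hold

Check G[<=1] (send ∨ recv) at every j in [1,4]:
  j=1: fails at 2
  j=2: fails at 2
  j=3: holds on [3,4]
  j=4: holds on [4,5]
Fails at j=1 → formula fails.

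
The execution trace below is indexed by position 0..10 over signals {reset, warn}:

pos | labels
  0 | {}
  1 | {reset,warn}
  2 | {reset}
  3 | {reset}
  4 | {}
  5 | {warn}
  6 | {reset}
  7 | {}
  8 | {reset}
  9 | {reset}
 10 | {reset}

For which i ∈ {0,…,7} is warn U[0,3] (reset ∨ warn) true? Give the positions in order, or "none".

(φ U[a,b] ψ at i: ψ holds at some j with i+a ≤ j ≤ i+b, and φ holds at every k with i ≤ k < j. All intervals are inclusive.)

Evaluate at each i in [0,7]:
  i=0: ✗ (lhs fails at k=0 before rhs at j=1)
  i=1: ✓ (rhs at j=1)
  i=2: ✓ (rhs at j=2)
  i=3: ✓ (rhs at j=3)
  i=4: ✗ (lhs fails at k=4 before rhs at j=5)
  i=5: ✓ (rhs at j=5)
  i=6: ✓ (rhs at j=6)
  i=7: ✗ (lhs fails at k=7 before rhs at j=8)

1, 2, 3, 5, 6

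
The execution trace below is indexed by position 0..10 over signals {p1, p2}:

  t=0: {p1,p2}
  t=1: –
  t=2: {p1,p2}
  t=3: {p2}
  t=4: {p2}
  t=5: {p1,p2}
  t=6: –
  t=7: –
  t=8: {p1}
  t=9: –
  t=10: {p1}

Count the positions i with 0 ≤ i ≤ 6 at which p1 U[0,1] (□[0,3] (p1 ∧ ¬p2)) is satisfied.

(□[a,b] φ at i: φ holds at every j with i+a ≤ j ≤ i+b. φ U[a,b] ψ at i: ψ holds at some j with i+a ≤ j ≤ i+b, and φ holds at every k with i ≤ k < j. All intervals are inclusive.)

Evaluate at each i in [0,6]:
  i=0: ✗ (no rhs in [0,1])
  i=1: ✗ (no rhs in [1,2])
  i=2: ✗ (no rhs in [2,3])
  i=3: ✗ (no rhs in [3,4])
  i=4: ✗ (no rhs in [4,5])
  i=5: ✗ (no rhs in [5,6])
  i=6: ✗ (no rhs in [6,7])
Positions where it holds: {} → 0.

0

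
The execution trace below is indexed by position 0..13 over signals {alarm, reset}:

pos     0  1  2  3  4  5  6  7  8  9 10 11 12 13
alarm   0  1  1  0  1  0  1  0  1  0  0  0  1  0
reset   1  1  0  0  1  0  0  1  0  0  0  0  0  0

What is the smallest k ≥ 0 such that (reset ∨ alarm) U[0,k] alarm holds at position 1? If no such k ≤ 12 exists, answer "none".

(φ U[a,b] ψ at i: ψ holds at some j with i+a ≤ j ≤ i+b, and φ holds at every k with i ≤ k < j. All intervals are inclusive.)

0

Need earliest j ≥ 1 with alarm, and (reset ∨ alarm) at every k in [1,j-1].
  j=1: rhs holds (empty prefix). k = 0.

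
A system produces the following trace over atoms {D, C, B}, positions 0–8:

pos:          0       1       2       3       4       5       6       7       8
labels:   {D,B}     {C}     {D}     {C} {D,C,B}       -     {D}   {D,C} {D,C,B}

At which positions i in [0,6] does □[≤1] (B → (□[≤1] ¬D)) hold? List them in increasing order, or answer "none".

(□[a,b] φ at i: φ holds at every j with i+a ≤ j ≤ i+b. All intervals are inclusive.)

Evaluate at each i in [0,6]:
  i=0: ✗ (fails at j=0)
  i=1: ✓ (all of [1,2])
  i=2: ✓ (all of [2,3])
  i=3: ✗ (fails at j=4)
  i=4: ✗ (fails at j=4)
  i=5: ✓ (all of [5,6])
  i=6: ✓ (all of [6,7])

1, 2, 5, 6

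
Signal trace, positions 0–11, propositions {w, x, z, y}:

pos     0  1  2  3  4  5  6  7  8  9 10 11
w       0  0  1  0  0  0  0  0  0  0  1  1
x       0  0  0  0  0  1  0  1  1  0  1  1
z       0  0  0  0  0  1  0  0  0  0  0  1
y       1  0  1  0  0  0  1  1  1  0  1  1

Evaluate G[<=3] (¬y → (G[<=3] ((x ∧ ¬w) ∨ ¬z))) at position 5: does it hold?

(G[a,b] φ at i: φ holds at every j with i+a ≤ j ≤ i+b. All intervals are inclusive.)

Yes

Check (¬y → (G[<=3] ((x ∧ ¬w) ∨ ¬z))) at every j in [5,8]:
  j=5: antecedent true; consequent holds on [5,8] → ✓
  j=6: antecedent false → ✓
  j=7: antecedent false → ✓
  j=8: antecedent false → ✓
All positions satisfy it → formula holds.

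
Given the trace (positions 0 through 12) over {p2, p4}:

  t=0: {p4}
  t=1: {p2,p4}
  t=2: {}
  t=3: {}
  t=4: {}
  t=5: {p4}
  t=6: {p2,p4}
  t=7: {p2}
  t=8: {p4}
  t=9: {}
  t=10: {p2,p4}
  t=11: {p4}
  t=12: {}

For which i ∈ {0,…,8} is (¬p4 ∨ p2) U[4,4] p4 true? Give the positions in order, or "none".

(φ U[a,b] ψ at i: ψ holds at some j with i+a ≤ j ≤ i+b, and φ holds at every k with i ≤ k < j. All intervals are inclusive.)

1

Evaluate at each i in [0,8]:
  i=0: ✗ (no rhs in [4,4])
  i=1: ✓ (rhs at j=5; lhs holds on [1,4])
  i=2: ✗ (lhs fails at k=5 before rhs at j=6)
  i=3: ✗ (no rhs in [7,7])
  i=4: ✗ (lhs fails at k=5 before rhs at j=8)
  i=5: ✗ (no rhs in [9,9])
  i=6: ✗ (lhs fails at k=8 before rhs at j=10)
  i=7: ✗ (lhs fails at k=8 before rhs at j=11)
  i=8: ✗ (no rhs in [12,12])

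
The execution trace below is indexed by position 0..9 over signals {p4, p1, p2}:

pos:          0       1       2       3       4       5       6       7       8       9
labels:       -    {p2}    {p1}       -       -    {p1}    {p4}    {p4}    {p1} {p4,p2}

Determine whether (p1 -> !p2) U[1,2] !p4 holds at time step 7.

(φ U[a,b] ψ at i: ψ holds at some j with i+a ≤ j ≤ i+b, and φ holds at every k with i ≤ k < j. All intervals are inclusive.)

Holds

Need some j in [8,9] with !p4, and (p1 -> !p2) at every k in [7,j-1].
  j=8: !p4 holds; (p1 -> !p2) holds at every k in [7,7] → satisfied.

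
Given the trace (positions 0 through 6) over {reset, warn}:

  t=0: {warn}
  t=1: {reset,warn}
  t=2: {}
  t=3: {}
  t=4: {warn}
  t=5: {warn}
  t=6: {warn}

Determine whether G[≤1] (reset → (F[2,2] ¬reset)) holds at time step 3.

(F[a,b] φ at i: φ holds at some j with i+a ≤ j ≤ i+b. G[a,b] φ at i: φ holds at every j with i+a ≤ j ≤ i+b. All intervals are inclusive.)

Check (reset → (F[2,2] ¬reset)) at every j in [3,4]:
  j=3: antecedent false → ✓
  j=4: antecedent false → ✓
All positions satisfy it → formula holds.

Yes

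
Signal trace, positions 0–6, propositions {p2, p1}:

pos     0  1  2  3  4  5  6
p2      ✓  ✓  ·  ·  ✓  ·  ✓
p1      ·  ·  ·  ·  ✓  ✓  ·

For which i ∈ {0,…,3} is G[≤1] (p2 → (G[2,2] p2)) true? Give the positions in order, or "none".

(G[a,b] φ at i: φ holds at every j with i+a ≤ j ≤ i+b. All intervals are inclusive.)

Evaluate at each i in [0,3]:
  i=0: ✗ (fails at j=0)
  i=1: ✗ (fails at j=1)
  i=2: ✓ (all of [2,3])
  i=3: ✓ (all of [3,4])

2, 3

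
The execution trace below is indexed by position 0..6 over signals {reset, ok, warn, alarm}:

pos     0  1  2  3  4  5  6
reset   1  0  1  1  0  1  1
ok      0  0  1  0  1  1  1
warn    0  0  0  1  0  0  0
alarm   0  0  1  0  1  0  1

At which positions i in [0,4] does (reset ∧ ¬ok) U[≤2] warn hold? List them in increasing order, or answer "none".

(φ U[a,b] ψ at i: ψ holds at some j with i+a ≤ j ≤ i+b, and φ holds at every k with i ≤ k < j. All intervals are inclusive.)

Evaluate at each i in [0,4]:
  i=0: ✗ (no rhs in [0,2])
  i=1: ✗ (lhs fails at k=1 before rhs at j=3)
  i=2: ✗ (lhs fails at k=2 before rhs at j=3)
  i=3: ✓ (rhs at j=3)
  i=4: ✗ (no rhs in [4,6])

3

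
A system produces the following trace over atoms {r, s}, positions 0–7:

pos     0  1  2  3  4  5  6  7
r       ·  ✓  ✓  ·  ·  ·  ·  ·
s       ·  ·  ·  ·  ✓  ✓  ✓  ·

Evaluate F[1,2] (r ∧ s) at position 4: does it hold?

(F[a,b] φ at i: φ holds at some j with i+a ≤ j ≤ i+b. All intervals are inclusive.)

Does not hold

Check (r ∧ s) at each j in [5,6]:
  j=5: false
  j=6: false
No position in the window satisfies it → formula fails.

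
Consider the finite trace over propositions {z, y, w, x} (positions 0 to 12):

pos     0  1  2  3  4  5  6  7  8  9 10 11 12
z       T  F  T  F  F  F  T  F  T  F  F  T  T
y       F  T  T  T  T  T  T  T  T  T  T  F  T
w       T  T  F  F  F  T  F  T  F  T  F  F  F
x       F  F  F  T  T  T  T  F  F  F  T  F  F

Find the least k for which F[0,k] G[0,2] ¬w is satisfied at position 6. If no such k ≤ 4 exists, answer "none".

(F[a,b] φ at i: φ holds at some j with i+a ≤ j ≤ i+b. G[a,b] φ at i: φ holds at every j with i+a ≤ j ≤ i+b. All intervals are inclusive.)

4

Scan j = 6,7,… for G[0,2] ¬w:
  j=6: fails
  j=7: fails
  j=8: fails
  j=9: fails
  j=10: holds
First hit at j=10, so smallest k = 10-6 = 4.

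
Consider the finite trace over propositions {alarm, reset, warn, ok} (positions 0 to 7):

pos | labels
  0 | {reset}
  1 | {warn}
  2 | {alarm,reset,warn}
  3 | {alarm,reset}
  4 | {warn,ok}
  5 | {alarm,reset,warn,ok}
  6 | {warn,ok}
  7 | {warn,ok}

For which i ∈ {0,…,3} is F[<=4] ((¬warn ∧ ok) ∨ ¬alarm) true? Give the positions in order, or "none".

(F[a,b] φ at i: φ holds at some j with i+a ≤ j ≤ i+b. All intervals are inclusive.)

0, 1, 2, 3

Evaluate at each i in [0,3]:
  i=0: ✓ (witness j=0)
  i=1: ✓ (witness j=1)
  i=2: ✓ (witness j=4)
  i=3: ✓ (witness j=4)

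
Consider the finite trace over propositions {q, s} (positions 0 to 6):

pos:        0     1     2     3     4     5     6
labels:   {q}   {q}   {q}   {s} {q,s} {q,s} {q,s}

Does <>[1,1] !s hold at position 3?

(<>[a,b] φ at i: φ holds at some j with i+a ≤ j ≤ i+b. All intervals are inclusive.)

Check !s at each j in [4,4]:
  j=4: false
No position in the window satisfies it → formula fails.

Does not hold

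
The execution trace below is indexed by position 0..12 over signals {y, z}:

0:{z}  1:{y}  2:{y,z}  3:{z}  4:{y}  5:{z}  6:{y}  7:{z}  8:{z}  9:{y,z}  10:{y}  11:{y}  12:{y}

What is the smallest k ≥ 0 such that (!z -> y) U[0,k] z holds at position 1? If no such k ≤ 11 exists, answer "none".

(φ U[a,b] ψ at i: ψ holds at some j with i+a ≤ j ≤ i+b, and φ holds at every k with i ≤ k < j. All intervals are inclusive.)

1

Need earliest j ≥ 1 with z, and (!z -> y) at every k in [1,j-1].
  j=1: rhs fails.
  j=2: rhs holds; lhs holds on [1,1]. k = 1.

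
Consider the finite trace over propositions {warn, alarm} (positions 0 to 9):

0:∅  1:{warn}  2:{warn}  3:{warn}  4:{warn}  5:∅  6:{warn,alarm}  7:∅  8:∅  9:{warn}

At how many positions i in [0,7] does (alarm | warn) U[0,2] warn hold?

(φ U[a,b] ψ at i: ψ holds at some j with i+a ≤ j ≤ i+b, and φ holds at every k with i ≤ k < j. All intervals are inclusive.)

Evaluate at each i in [0,7]:
  i=0: ✗ (lhs fails at k=0 before rhs at j=1)
  i=1: ✓ (rhs at j=1)
  i=2: ✓ (rhs at j=2)
  i=3: ✓ (rhs at j=3)
  i=4: ✓ (rhs at j=4)
  i=5: ✗ (lhs fails at k=5 before rhs at j=6)
  i=6: ✓ (rhs at j=6)
  i=7: ✗ (lhs fails at k=7 before rhs at j=9)
Positions where it holds: {1, 2, 3, 4, 6} → 5.

5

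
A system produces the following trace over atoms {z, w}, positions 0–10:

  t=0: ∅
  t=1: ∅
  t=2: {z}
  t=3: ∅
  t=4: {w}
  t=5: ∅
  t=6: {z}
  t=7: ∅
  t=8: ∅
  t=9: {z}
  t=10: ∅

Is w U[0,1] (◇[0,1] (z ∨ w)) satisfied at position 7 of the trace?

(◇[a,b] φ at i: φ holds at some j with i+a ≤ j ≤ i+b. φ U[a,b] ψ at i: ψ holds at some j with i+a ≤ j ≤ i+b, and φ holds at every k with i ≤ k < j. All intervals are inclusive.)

Does not hold

Need some j in [7,8] with ◇[0,1] (z ∨ w), and w at every k in [7,j-1].
  j=7: ◇[0,1] (z ∨ w) — fails (none in [7,8]).
  j=8: ◇[0,1] (z ∨ w) holds, but w fails at k=7 → not this j.
No j in the window works → until fails.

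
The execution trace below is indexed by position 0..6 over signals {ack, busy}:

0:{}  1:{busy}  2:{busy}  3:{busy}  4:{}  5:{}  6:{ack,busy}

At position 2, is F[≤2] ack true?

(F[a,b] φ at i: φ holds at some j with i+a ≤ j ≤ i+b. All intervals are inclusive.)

Check ack at each j in [2,4]:
  j=2: false
  j=3: false
  j=4: false
No position in the window satisfies it → formula fails.

No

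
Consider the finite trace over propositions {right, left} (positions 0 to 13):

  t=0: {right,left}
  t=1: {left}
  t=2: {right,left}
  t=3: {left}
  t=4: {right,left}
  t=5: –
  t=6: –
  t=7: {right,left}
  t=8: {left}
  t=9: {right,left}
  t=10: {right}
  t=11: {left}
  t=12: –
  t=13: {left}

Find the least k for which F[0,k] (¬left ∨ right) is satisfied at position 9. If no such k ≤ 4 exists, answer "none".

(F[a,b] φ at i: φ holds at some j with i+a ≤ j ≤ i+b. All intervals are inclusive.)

0

Scan j = 9,10,… for (¬left ∨ right):
  j=9: holds
First hit at j=9, so smallest k = 9-9 = 0.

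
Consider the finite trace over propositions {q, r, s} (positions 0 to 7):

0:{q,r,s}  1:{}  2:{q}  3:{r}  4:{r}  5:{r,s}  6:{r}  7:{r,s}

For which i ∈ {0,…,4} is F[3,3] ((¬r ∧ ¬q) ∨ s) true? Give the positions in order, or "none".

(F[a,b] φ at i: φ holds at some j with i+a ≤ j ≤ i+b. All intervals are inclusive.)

Evaluate at each i in [0,4]:
  i=0: ✗ (none in [3,3])
  i=1: ✗ (none in [4,4])
  i=2: ✓ (witness j=5)
  i=3: ✗ (none in [6,6])
  i=4: ✓ (witness j=7)

2, 4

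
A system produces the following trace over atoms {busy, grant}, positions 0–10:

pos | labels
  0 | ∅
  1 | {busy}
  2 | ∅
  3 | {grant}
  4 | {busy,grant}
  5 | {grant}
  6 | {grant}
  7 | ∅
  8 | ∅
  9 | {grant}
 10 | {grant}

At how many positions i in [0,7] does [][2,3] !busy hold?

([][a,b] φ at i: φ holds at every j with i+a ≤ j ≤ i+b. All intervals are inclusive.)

Evaluate at each i in [0,7]:
  i=0: ✓ (all of [2,3])
  i=1: ✗ (fails at j=4)
  i=2: ✗ (fails at j=4)
  i=3: ✓ (all of [5,6])
  i=4: ✓ (all of [6,7])
  i=5: ✓ (all of [7,8])
  i=6: ✓ (all of [8,9])
  i=7: ✓ (all of [9,10])
Positions where it holds: {0, 3, 4, 5, 6, 7} → 6.

6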